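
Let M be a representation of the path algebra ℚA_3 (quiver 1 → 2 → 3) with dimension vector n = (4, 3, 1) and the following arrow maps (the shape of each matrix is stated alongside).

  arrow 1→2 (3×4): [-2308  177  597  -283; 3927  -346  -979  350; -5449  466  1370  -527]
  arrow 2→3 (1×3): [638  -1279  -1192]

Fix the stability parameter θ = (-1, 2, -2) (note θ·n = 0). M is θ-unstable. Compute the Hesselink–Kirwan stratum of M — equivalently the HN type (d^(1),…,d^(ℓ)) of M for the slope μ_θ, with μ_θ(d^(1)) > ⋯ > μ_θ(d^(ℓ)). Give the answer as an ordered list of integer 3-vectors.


Via rank(M_{q-1}∘⋯∘M_p): M ≅ I[1,1], I[1,2]^2, I[1,3].
μ_θ-semistable layers: μ^(1)=2; μ^(2)=0; μ^(3)=-1

((0, 2, 0); (0, 1, 1); (4, 0, 0))


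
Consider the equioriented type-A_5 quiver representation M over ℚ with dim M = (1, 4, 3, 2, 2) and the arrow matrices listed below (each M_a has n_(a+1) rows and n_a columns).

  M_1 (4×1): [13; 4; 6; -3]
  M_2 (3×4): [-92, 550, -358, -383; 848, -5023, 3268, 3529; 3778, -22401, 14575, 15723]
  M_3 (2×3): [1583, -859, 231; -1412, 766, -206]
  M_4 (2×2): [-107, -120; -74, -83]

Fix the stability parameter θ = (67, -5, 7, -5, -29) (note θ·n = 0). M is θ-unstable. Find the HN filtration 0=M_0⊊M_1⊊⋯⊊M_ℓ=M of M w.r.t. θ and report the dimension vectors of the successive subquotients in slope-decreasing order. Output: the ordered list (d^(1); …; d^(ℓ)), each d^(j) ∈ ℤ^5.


Interval decomposition of M: I[1,5], I[2,2], I[2,3], I[2,5].
HN type (ℓ=3): μ^(1)=7; μ^(2)=-5; μ^(3)=-8

((1, 1, 2, 1, 1); (0, 2, 0, 0, 0); (0, 1, 1, 1, 1))


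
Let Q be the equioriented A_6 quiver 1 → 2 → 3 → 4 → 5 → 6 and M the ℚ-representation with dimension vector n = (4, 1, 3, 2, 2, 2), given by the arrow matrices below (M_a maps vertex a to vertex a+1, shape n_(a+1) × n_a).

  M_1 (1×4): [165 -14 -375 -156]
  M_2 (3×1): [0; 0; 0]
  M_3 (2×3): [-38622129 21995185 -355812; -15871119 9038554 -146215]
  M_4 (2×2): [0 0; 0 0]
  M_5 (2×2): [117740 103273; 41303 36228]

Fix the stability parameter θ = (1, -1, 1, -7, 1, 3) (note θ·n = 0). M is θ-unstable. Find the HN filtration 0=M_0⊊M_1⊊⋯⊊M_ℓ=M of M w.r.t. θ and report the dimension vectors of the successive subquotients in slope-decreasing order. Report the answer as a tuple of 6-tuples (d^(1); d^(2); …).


Interval decomposition of M: I[1,1]^3, I[1,2], I[3,3], I[3,4]^2, I[5,6]^2.
HN type (ℓ=4): μ^(1)=3; μ^(2)=1; μ^(3)=0; μ^(4)=-3

((0, 0, 0, 0, 0, 2); (3, 0, 1, 0, 2, 0); (1, 1, 0, 0, 0, 0); (0, 0, 2, 2, 0, 0))


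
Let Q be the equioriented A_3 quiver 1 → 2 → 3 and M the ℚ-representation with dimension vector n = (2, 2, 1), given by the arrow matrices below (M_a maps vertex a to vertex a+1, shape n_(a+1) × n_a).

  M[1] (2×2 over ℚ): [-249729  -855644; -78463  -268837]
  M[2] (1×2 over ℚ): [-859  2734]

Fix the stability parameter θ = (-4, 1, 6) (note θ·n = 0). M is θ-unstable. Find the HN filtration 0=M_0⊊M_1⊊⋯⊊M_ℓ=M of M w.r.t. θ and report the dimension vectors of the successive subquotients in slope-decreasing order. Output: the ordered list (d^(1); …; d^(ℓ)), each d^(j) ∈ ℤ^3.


Via rank(M_{q-1}∘⋯∘M_p): M ≅ I[1,2], I[1,3].
μ_θ-semistable layers: μ^(1)=6; μ^(2)=1; μ^(3)=-4

((0, 0, 1); (0, 2, 0); (2, 0, 0))


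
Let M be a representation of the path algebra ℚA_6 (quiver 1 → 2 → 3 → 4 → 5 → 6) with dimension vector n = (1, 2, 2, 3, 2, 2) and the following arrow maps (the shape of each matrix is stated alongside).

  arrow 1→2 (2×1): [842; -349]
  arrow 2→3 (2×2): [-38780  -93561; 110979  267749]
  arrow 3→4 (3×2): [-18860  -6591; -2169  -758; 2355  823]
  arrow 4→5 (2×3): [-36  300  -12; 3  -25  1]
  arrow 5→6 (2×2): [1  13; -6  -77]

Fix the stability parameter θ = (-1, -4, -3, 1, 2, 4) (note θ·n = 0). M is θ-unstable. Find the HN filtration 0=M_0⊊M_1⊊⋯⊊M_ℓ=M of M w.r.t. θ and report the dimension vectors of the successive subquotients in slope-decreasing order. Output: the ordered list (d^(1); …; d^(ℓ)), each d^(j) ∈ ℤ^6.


Via rank(M_{q-1}∘⋯∘M_p): M ≅ I[1,4], I[2,4], I[4,6], I[5,6].
μ_θ-semistable layers: μ^(1)=4; μ^(2)=2; μ^(3)=1; μ^(4)=-8/3; μ^(5)=-3; μ^(6)=-4

((0, 0, 0, 0, 0, 2); (0, 0, 0, 0, 2, 0); (0, 0, 0, 3, 0, 0); (1, 1, 1, 0, 0, 0); (0, 0, 1, 0, 0, 0); (0, 1, 0, 0, 0, 0))


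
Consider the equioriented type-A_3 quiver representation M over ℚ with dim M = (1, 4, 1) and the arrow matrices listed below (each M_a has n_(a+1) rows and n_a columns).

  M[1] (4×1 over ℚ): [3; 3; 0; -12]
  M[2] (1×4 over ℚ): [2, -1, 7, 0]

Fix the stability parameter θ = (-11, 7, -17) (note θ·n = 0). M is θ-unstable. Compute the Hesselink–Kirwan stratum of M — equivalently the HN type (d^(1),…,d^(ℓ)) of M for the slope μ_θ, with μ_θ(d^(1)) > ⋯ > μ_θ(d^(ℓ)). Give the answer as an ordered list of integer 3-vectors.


Via rank(M_{q-1}∘⋯∘M_p): M ≅ I[1,3], I[2,2]^3.
μ_θ-semistable layers: μ^(1)=7; μ^(2)=-5; μ^(3)=-11

((0, 3, 0); (0, 1, 1); (1, 0, 0))


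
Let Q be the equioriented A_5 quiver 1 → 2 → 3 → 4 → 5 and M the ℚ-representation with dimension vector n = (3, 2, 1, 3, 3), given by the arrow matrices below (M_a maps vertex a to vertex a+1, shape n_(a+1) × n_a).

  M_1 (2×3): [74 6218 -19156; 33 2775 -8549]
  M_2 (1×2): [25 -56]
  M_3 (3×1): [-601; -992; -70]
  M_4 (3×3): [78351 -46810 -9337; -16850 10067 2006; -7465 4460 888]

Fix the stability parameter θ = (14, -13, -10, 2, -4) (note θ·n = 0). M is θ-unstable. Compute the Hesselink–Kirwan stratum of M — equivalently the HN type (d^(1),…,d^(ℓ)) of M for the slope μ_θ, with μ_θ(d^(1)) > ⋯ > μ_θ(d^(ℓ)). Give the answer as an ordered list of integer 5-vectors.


Via rank(M_{q-1}∘⋯∘M_p): M ≅ I[1,1], I[1,2], I[1,5], I[4,5]^2.
μ_θ-semistable layers: μ^(1)=14; μ^(2)=1/2; μ^(3)=-1; μ^(4)=-3

((1, 0, 0, 0, 0); (1, 1, 0, 0, 0); (0, 0, 0, 3, 3); (1, 1, 1, 0, 0))


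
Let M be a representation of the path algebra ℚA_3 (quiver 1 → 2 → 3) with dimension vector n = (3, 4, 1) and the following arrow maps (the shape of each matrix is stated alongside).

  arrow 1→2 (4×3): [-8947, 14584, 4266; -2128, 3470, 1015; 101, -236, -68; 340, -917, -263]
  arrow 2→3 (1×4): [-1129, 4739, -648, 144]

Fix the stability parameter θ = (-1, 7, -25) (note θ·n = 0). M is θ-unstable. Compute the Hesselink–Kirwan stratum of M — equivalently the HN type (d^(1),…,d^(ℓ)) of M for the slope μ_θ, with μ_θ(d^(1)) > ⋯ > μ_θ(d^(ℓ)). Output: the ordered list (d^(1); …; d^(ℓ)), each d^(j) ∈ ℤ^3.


Interval decomposition of M: I[1,2]^2, I[1,3], I[2,2].
HN type (ℓ=3): μ^(1)=7; μ^(2)=-1; μ^(3)=-19/3

((0, 3, 0); (2, 0, 0); (1, 1, 1))


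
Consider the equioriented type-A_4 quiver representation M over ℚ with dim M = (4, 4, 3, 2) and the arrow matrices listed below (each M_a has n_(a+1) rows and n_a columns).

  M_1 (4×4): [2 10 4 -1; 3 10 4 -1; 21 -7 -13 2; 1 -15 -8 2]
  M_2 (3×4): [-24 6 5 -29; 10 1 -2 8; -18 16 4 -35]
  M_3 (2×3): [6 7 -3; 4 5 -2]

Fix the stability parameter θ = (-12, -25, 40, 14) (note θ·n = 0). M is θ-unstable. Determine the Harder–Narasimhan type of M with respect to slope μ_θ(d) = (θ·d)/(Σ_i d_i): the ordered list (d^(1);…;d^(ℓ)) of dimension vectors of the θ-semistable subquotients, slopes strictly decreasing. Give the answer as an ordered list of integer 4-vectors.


Barcode: M ≅ I[1,2], I[1,3], I[1,4]^2. HN layers by μ_θ (3 steps, strictly decreasing):
  μ^(1)=40; μ^(2)=27; μ^(3)=-37/2

((0, 0, 1, 0); (0, 0, 2, 2); (4, 4, 0, 0))


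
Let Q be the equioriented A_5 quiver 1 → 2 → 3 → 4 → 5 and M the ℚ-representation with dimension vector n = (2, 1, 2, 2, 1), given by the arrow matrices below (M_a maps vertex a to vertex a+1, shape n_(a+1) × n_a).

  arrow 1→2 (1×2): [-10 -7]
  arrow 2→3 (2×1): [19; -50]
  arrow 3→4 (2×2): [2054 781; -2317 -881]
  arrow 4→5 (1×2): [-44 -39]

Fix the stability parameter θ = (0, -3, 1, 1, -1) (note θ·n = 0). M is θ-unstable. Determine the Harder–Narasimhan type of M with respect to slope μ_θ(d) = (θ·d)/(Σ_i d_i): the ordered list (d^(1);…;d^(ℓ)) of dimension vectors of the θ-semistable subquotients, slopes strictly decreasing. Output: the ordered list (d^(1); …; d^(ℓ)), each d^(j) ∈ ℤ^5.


Via rank(M_{q-1}∘⋯∘M_p): M ≅ I[1,1], I[1,5], I[3,4].
μ_θ-semistable layers: μ^(1)=1; μ^(2)=1/3; μ^(3)=0; μ^(4)=-3/2

((0, 0, 1, 1, 0); (0, 0, 1, 1, 1); (1, 0, 0, 0, 0); (1, 1, 0, 0, 0))


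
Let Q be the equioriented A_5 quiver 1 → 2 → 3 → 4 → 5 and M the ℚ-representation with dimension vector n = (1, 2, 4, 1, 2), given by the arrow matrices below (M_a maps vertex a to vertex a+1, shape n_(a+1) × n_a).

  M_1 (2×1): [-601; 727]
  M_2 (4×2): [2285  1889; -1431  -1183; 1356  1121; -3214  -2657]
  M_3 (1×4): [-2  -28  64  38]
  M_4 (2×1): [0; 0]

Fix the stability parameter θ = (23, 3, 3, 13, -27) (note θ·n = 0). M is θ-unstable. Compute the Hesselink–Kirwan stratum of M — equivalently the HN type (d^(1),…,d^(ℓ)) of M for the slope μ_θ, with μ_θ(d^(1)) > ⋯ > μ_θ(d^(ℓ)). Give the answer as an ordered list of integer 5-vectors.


Via rank(M_{q-1}∘⋯∘M_p): M ≅ I[1,4], I[2,3], I[3,3]^2, I[5,5]^2.
μ_θ-semistable layers: μ^(1)=13; μ^(2)=29/3; μ^(3)=3; μ^(4)=-27

((0, 0, 0, 1, 0); (1, 1, 1, 0, 0); (0, 1, 3, 0, 0); (0, 0, 0, 0, 2))


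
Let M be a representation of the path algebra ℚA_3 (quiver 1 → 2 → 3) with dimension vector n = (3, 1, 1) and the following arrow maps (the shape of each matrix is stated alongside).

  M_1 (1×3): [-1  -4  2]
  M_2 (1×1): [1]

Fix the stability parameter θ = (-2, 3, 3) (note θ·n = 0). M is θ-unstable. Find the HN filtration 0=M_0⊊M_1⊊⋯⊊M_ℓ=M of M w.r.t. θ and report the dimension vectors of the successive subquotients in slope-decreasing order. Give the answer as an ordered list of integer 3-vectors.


Interval decomposition of M: I[1,1]^2, I[1,3].
HN type (ℓ=2): μ^(1)=3; μ^(2)=-2

((0, 1, 1); (3, 0, 0))


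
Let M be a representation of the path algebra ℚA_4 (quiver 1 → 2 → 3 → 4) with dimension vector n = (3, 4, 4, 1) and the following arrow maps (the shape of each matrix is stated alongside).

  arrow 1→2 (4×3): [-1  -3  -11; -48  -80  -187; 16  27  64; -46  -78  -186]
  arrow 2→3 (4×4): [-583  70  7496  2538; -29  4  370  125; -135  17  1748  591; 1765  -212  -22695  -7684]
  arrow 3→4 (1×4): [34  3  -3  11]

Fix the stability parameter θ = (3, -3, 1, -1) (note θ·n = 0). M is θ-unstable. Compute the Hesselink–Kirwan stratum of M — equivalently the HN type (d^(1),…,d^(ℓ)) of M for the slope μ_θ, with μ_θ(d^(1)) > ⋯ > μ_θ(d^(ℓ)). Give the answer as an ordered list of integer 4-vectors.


Barcode: M ≅ I[1,3]^2, I[1,4], I[2,3]. HN layers by μ_θ (3 steps, strictly decreasing):
  μ^(1)=1; μ^(2)=0; μ^(3)=-3

((0, 0, 3, 0); (3, 3, 1, 1); (0, 1, 0, 0))


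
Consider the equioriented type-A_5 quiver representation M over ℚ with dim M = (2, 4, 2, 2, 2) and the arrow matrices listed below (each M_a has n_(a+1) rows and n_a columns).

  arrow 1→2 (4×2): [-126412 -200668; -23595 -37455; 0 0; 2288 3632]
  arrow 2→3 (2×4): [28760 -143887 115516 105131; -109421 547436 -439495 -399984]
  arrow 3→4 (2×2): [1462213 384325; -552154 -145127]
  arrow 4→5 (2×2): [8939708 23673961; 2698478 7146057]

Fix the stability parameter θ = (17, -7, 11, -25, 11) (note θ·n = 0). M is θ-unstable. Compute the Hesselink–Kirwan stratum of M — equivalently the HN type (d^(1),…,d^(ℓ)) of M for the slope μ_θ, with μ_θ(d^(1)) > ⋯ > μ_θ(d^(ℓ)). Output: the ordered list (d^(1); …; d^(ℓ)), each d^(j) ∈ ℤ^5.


Interval decomposition of M: I[1,1], I[1,5], I[2,2]^2, I[2,5].
HN type (ℓ=4): μ^(1)=17; μ^(2)=11; μ^(3)=-1; μ^(4)=-7

((1, 0, 0, 0, 0); (0, 0, 0, 0, 2); (1, 1, 1, 1, 0); (0, 3, 1, 1, 0))


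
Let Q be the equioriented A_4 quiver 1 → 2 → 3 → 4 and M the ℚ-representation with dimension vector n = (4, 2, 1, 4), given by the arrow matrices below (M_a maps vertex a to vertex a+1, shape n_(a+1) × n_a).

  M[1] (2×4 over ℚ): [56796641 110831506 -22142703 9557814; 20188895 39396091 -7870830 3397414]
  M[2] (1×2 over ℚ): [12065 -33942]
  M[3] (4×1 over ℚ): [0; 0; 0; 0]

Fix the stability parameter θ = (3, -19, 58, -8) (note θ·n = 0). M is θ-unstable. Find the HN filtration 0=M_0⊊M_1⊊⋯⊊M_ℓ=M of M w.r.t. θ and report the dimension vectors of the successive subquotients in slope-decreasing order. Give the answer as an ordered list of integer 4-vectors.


Barcode: M ≅ I[1,1]^2, I[1,2], I[1,3], I[4,4]^4. HN layers by μ_θ (3 steps, strictly decreasing):
  μ^(1)=58; μ^(2)=3; μ^(3)=-8

((0, 0, 1, 0); (2, 0, 0, 0); (2, 2, 0, 4))


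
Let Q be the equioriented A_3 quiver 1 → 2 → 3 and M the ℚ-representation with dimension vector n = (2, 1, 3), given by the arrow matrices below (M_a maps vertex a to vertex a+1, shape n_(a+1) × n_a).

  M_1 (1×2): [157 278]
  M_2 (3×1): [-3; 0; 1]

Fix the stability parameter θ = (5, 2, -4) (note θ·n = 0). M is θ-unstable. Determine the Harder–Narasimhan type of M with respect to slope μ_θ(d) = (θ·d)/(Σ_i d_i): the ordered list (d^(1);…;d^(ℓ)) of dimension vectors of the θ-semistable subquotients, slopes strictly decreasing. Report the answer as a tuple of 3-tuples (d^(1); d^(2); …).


Via rank(M_{q-1}∘⋯∘M_p): M ≅ I[1,1], I[1,3], I[3,3]^2.
μ_θ-semistable layers: μ^(1)=5; μ^(2)=1; μ^(3)=-4

((1, 0, 0); (1, 1, 1); (0, 0, 2))


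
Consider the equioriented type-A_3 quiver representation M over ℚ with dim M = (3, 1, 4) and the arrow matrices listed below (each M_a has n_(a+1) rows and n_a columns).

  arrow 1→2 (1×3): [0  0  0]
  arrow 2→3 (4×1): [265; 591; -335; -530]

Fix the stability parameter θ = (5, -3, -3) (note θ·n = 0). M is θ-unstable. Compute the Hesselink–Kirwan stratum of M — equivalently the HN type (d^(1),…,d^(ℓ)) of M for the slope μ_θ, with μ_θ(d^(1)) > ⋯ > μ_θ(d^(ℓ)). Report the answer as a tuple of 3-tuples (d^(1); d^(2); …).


Barcode: M ≅ I[1,1]^3, I[2,3], I[3,3]^3. HN layers by μ_θ (2 steps, strictly decreasing):
  μ^(1)=5; μ^(2)=-3

((3, 0, 0); (0, 1, 4))


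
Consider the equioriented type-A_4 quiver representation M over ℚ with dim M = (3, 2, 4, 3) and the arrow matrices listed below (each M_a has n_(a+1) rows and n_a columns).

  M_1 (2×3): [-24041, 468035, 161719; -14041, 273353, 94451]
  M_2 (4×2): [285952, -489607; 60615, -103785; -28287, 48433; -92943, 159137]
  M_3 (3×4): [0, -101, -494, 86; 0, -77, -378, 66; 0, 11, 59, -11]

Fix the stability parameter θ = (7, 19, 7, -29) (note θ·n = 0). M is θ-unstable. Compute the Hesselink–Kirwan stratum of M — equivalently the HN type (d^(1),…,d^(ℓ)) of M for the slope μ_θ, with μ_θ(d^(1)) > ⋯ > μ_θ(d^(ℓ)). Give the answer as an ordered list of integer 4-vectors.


Via rank(M_{q-1}∘⋯∘M_p): M ≅ I[1,1], I[1,3], I[1,4], I[3,3], I[3,4], I[4,4].
μ_θ-semistable layers: μ^(1)=13; μ^(2)=7; μ^(3)=1; μ^(4)=-11; μ^(5)=-29

((0, 1, 1, 0); (2, 0, 1, 0); (1, 1, 1, 1); (0, 0, 1, 1); (0, 0, 0, 1))


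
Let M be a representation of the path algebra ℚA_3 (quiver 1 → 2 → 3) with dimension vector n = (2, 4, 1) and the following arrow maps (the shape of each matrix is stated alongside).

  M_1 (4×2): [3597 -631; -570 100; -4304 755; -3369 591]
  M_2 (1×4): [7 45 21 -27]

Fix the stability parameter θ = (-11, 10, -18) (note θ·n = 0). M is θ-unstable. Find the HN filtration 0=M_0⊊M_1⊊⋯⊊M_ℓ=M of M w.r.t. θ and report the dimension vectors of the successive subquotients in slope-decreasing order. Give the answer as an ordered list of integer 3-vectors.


Barcode: M ≅ I[1,2], I[1,3], I[2,2]^2. HN layers by μ_θ (3 steps, strictly decreasing):
  μ^(1)=10; μ^(2)=-4; μ^(3)=-11

((0, 3, 0); (0, 1, 1); (2, 0, 0))


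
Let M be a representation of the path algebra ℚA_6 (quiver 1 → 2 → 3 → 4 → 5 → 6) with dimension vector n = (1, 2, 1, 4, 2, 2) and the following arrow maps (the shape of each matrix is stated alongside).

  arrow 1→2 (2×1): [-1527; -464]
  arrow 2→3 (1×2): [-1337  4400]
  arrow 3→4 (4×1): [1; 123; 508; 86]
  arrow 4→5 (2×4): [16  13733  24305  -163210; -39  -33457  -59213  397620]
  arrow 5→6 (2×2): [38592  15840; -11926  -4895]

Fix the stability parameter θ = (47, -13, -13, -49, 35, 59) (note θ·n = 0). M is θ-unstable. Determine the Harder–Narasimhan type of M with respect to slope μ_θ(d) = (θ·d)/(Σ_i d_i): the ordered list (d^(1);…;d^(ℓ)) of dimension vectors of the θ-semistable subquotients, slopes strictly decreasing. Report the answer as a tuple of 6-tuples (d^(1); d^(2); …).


Via rank(M_{q-1}∘⋯∘M_p): M ≅ I[1,5], I[2,2], I[4,4]^2, I[4,6], I[6,6].
μ_θ-semistable layers: μ^(1)=59; μ^(2)=35; μ^(3)=-7; μ^(4)=-13; μ^(5)=-49

((0, 0, 0, 0, 0, 2); (0, 0, 0, 0, 2, 0); (1, 1, 1, 1, 0, 0); (0, 1, 0, 0, 0, 0); (0, 0, 0, 3, 0, 0))


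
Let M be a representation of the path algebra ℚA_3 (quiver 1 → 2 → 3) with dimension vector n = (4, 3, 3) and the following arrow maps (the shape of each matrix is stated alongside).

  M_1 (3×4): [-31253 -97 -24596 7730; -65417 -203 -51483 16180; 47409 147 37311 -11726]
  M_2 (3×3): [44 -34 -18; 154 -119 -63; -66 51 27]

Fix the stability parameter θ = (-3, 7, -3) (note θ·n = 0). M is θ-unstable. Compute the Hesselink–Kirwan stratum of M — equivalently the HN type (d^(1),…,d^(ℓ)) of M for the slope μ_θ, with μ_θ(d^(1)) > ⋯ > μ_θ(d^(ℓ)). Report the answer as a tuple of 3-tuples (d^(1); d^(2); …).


Interval decomposition of M: I[1,1], I[1,2]^2, I[1,3], I[3,3]^2.
HN type (ℓ=3): μ^(1)=7; μ^(2)=2; μ^(3)=-3

((0, 2, 0); (0, 1, 1); (4, 0, 2))


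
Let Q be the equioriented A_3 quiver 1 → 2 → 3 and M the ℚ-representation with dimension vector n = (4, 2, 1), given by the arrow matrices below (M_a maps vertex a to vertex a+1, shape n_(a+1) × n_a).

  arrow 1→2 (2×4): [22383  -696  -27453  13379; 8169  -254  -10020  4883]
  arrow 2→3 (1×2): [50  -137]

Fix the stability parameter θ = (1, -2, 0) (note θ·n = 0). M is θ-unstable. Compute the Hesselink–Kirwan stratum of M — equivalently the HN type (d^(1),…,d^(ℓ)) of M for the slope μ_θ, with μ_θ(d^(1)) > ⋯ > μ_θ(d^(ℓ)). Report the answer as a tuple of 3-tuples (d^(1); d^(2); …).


Via rank(M_{q-1}∘⋯∘M_p): M ≅ I[1,1]^2, I[1,2], I[1,3].
μ_θ-semistable layers: μ^(1)=1; μ^(2)=0; μ^(3)=-1/2

((2, 0, 0); (0, 0, 1); (2, 2, 0))


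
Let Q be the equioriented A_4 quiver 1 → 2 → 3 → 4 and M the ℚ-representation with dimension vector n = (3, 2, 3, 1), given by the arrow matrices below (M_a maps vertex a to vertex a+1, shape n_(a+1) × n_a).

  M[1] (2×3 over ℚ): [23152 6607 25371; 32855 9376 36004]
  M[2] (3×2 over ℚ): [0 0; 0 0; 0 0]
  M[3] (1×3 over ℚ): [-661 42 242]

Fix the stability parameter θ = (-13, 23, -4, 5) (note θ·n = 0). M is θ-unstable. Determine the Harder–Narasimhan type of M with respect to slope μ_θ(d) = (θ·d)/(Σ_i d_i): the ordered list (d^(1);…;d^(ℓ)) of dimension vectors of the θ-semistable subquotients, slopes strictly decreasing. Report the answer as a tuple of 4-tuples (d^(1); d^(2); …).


Via rank(M_{q-1}∘⋯∘M_p): M ≅ I[1,1], I[1,2]^2, I[3,3]^2, I[3,4].
μ_θ-semistable layers: μ^(1)=23; μ^(2)=5; μ^(3)=-4; μ^(4)=-13

((0, 2, 0, 0); (0, 0, 0, 1); (0, 0, 3, 0); (3, 0, 0, 0))


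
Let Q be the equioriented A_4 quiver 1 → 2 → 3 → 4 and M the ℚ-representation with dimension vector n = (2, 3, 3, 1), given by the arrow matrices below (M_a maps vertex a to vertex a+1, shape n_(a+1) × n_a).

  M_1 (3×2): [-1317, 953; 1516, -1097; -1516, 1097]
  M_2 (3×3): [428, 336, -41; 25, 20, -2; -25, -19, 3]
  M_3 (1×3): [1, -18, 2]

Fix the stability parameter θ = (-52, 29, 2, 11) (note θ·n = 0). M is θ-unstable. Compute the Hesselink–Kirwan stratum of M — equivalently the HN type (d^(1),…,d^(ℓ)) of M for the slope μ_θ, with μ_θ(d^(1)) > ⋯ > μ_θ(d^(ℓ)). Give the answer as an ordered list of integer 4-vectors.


Via rank(M_{q-1}∘⋯∘M_p): M ≅ I[1,3], I[1,4], I[2,3].
μ_θ-semistable layers: μ^(1)=31/2; μ^(2)=14; μ^(3)=-52

((0, 2, 2, 0); (0, 1, 1, 1); (2, 0, 0, 0))


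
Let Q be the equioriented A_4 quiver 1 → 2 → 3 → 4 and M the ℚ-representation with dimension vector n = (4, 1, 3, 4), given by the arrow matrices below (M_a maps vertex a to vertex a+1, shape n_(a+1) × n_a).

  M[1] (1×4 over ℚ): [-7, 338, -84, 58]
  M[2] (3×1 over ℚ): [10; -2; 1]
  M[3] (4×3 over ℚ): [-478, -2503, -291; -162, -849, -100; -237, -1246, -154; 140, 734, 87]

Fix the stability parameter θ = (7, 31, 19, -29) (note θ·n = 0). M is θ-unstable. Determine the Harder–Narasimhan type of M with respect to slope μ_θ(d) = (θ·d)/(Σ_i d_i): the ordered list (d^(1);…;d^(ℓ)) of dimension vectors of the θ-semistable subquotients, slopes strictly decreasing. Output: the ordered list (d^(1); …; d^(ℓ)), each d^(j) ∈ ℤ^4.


Via rank(M_{q-1}∘⋯∘M_p): M ≅ I[1,1]^3, I[1,4], I[3,4]^2, I[4,4].
μ_θ-semistable layers: μ^(1)=7; μ^(2)=-5; μ^(3)=-29

((4, 1, 1, 1); (0, 0, 2, 2); (0, 0, 0, 1))


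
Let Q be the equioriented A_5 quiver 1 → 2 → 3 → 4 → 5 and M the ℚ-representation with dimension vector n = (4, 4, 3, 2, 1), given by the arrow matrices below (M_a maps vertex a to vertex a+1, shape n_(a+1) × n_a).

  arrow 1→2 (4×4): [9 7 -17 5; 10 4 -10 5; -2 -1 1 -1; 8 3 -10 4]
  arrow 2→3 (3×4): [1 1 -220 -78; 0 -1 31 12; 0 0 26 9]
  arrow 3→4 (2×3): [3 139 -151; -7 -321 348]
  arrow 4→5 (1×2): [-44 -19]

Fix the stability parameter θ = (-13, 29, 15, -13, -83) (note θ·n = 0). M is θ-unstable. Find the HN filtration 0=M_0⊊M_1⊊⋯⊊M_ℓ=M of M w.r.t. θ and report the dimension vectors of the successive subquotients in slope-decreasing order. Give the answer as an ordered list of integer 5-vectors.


Via rank(M_{q-1}∘⋯∘M_p): M ≅ I[1,2], I[1,3], I[1,4], I[1,5].
μ_θ-semistable layers: μ^(1)=29; μ^(2)=22; μ^(3)=31/3; μ^(4)=-13

((0, 1, 0, 0, 0); (0, 1, 1, 0, 0); (0, 1, 1, 1, 0); (4, 1, 1, 1, 1))


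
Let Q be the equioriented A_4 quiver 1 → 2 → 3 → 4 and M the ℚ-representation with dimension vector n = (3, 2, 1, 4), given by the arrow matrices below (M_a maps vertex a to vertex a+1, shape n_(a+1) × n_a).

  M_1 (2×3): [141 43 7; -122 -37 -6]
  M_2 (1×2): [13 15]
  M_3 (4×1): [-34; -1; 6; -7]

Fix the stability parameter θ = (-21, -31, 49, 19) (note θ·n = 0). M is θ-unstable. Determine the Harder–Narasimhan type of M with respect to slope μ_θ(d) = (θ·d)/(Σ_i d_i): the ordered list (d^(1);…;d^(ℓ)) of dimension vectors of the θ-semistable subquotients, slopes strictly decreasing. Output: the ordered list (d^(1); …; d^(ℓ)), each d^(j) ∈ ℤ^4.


Via rank(M_{q-1}∘⋯∘M_p): M ≅ I[1,1], I[1,2], I[1,4], I[4,4]^3.
μ_θ-semistable layers: μ^(1)=34; μ^(2)=19; μ^(3)=-21; μ^(4)=-26

((0, 0, 1, 1); (0, 0, 0, 3); (1, 0, 0, 0); (2, 2, 0, 0))


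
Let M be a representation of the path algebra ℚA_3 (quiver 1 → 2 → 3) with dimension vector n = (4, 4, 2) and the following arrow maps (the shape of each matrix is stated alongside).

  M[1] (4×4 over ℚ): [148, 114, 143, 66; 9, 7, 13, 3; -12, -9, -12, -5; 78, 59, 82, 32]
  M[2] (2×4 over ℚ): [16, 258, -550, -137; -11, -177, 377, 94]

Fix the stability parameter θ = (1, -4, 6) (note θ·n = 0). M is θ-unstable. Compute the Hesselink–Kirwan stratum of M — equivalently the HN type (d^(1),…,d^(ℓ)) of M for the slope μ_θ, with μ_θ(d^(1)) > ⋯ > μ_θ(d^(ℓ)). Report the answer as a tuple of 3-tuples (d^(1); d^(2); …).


Barcode: M ≅ I[1,2]^2, I[1,3]^2. HN layers by μ_θ (2 steps, strictly decreasing):
  μ^(1)=6; μ^(2)=-3/2

((0, 0, 2); (4, 4, 0))


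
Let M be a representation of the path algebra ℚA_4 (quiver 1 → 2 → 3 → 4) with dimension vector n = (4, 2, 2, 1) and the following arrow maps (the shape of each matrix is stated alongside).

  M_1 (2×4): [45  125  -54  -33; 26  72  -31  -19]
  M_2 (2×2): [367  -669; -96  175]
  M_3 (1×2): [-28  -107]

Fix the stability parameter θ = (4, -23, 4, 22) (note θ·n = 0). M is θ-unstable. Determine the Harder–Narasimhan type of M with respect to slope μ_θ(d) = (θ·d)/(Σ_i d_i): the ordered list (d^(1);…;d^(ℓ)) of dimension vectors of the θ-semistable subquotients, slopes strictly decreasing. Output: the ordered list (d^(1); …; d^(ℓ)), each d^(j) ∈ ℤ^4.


Via rank(M_{q-1}∘⋯∘M_p): M ≅ I[1,1]^2, I[1,3], I[1,4].
μ_θ-semistable layers: μ^(1)=22; μ^(2)=4; μ^(3)=-19/2

((0, 0, 0, 1); (2, 0, 2, 0); (2, 2, 0, 0))


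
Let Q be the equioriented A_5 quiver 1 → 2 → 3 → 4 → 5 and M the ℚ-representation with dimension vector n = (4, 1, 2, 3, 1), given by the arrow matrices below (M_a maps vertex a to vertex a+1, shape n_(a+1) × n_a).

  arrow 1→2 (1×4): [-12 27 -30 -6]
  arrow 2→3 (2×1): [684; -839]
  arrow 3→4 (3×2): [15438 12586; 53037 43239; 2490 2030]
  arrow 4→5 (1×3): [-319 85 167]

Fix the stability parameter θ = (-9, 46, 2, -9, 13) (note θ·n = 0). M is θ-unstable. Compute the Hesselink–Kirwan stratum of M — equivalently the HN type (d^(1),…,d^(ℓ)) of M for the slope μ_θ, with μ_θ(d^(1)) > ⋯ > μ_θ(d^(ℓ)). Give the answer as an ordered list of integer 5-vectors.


Barcode: M ≅ I[1,1]^3, I[1,5], I[3,3], I[4,4]^2. HN layers by μ_θ (3 steps, strictly decreasing):
  μ^(1)=13; μ^(2)=2; μ^(3)=-9

((0, 1, 1, 1, 1); (0, 0, 1, 0, 0); (4, 0, 0, 2, 0))


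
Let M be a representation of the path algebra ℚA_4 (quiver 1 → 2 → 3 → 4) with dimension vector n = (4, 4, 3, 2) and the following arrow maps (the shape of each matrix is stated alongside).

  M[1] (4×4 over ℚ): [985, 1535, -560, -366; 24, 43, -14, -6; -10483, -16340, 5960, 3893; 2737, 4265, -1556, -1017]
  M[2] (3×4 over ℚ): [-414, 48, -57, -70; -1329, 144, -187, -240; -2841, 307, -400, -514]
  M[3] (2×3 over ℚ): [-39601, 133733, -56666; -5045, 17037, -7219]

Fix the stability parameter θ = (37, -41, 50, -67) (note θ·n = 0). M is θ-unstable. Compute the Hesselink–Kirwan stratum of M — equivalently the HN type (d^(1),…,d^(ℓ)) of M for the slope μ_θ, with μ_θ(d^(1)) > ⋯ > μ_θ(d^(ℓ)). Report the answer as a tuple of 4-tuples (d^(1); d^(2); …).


Interval decomposition of M: I[1,2], I[1,3], I[1,4]^2.
HN type (ℓ=3): μ^(1)=50; μ^(2)=-2; μ^(3)=-21/4

((0, 0, 1, 0); (2, 2, 0, 0); (2, 2, 2, 2))


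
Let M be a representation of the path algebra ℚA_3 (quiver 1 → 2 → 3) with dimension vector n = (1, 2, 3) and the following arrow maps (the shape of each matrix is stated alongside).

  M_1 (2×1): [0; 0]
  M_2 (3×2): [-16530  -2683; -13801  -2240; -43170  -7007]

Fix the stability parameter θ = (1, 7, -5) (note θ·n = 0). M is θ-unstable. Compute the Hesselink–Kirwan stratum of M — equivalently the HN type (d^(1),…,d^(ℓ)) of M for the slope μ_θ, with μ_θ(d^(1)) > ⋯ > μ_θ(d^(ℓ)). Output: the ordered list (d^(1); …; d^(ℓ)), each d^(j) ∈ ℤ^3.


Interval decomposition of M: I[1,1], I[2,3]^2, I[3,3].
HN type (ℓ=2): μ^(1)=1; μ^(2)=-5

((1, 2, 2); (0, 0, 1))


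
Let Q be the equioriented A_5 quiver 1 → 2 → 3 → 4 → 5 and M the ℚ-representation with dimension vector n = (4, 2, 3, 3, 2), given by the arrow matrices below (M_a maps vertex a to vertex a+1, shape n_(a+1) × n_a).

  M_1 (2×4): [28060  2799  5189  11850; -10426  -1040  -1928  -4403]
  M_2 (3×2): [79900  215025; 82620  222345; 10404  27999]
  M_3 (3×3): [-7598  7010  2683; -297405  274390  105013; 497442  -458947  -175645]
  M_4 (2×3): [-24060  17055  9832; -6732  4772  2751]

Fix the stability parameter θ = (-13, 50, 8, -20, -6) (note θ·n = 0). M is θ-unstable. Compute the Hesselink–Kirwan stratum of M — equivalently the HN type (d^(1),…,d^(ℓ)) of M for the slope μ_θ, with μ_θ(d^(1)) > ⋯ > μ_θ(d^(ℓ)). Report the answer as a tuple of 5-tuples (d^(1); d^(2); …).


Via rank(M_{q-1}∘⋯∘M_p): M ≅ I[1,1]^2, I[1,2], I[1,4], I[3,5]^2.
μ_θ-semistable layers: μ^(1)=50; μ^(2)=38/3; μ^(3)=-6; μ^(4)=-13

((0, 1, 0, 0, 0); (0, 1, 1, 1, 0); (0, 0, 2, 2, 2); (4, 0, 0, 0, 0))


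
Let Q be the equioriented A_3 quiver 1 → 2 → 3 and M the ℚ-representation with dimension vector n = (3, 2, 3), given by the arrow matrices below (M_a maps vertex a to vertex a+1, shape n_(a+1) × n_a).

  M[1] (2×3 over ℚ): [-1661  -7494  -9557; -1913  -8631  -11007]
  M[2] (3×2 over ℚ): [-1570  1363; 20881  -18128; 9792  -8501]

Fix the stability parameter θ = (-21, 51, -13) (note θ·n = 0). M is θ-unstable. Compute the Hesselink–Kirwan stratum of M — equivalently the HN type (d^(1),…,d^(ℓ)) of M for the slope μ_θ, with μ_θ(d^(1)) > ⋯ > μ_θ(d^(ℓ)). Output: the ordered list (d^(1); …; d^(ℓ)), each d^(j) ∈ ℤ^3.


Barcode: M ≅ I[1,1], I[1,3]^2, I[3,3]. HN layers by μ_θ (3 steps, strictly decreasing):
  μ^(1)=19; μ^(2)=-13; μ^(3)=-21

((0, 2, 2); (0, 0, 1); (3, 0, 0))


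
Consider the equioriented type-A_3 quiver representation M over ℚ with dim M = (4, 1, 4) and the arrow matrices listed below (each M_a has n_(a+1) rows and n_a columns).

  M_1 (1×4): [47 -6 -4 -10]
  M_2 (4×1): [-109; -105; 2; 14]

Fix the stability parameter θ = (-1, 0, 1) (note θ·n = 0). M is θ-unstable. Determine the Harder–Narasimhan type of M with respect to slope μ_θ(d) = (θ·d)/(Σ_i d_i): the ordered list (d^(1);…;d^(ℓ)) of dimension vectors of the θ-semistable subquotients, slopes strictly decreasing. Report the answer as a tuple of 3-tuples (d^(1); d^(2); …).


Interval decomposition of M: I[1,1]^3, I[1,3], I[3,3]^3.
HN type (ℓ=3): μ^(1)=1; μ^(2)=0; μ^(3)=-1

((0, 0, 4); (0, 1, 0); (4, 0, 0))


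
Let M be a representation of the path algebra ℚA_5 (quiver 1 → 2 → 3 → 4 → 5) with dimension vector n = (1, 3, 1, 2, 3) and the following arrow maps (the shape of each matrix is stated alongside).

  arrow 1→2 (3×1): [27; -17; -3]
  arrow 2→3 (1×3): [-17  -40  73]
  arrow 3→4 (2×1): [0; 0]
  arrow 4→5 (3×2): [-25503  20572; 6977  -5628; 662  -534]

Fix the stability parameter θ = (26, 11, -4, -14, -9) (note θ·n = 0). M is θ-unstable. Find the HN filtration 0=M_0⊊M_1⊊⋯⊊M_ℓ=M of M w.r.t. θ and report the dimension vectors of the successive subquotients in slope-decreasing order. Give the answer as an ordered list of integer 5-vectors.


Via rank(M_{q-1}∘⋯∘M_p): M ≅ I[1,3], I[2,2]^2, I[4,5]^2, I[5,5].
μ_θ-semistable layers: μ^(1)=11; μ^(2)=-9; μ^(3)=-14

((1, 3, 1, 0, 0); (0, 0, 0, 0, 3); (0, 0, 0, 2, 0))


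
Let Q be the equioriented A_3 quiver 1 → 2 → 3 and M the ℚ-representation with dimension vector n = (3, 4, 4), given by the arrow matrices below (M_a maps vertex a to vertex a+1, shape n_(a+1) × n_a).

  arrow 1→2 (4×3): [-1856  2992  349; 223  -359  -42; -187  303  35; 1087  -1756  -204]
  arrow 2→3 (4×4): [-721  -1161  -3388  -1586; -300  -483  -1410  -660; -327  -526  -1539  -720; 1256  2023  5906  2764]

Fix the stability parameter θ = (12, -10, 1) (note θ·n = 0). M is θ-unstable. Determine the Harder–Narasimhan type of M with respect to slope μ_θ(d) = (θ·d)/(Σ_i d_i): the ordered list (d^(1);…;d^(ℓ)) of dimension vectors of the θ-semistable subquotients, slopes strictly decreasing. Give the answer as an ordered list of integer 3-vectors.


Barcode: M ≅ I[1,2], I[1,3]^2, I[2,3], I[3,3]. HN layers by μ_θ (2 steps, strictly decreasing):
  μ^(1)=1; μ^(2)=-10

((3, 3, 4); (0, 1, 0))


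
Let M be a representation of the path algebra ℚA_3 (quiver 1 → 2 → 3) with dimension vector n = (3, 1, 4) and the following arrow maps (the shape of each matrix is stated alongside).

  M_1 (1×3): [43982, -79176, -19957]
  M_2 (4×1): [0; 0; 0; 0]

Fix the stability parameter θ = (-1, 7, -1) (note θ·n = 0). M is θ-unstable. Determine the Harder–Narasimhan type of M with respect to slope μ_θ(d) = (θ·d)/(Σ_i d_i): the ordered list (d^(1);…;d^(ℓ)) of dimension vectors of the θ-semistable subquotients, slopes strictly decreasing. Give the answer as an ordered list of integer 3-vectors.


Via rank(M_{q-1}∘⋯∘M_p): M ≅ I[1,1]^2, I[1,2], I[3,3]^4.
μ_θ-semistable layers: μ^(1)=7; μ^(2)=-1

((0, 1, 0); (3, 0, 4))


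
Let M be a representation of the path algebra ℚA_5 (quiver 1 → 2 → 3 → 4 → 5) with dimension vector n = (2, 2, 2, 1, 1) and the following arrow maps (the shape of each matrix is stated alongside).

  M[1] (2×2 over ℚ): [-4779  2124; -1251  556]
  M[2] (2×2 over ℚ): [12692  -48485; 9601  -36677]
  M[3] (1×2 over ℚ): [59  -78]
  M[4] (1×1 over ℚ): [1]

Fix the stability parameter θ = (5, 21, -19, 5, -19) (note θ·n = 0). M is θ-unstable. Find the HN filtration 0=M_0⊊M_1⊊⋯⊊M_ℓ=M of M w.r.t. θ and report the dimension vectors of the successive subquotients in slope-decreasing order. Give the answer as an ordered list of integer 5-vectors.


Interval decomposition of M: I[1,1], I[1,5], I[2,3].
HN type (ℓ=3): μ^(1)=5; μ^(2)=1; μ^(3)=-7/5

((1, 0, 0, 0, 0); (0, 1, 1, 0, 0); (1, 1, 1, 1, 1))


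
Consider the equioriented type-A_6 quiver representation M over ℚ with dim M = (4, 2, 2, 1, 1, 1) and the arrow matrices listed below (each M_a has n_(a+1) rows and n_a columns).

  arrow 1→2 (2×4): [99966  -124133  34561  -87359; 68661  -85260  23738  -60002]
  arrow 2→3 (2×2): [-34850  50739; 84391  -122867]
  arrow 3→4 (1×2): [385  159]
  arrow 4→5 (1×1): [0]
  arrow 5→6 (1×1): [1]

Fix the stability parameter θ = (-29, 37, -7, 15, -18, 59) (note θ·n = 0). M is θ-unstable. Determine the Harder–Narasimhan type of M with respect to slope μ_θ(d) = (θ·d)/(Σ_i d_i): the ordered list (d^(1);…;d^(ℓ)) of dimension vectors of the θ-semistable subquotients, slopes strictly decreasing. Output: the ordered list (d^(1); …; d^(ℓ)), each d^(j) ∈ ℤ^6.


Interval decomposition of M: I[1,1]^2, I[1,3], I[1,4], I[5,6].
HN type (ℓ=4): μ^(1)=59; μ^(2)=15; μ^(3)=-18; μ^(4)=-29

((0, 0, 0, 0, 0, 1); (0, 2, 2, 1, 0, 0); (0, 0, 0, 0, 1, 0); (4, 0, 0, 0, 0, 0))


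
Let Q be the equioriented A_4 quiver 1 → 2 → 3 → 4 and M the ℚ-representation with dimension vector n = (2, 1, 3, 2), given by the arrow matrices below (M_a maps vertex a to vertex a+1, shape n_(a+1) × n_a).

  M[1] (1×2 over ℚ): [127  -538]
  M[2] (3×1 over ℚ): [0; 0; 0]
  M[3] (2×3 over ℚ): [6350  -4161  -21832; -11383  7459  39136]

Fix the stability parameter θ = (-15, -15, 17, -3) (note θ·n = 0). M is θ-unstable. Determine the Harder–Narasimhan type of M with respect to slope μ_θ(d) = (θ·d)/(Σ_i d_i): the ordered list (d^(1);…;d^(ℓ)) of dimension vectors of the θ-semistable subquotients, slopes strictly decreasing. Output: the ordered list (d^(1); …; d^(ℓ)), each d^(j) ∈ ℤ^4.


Barcode: M ≅ I[1,1], I[1,2], I[3,3], I[3,4]^2. HN layers by μ_θ (3 steps, strictly decreasing):
  μ^(1)=17; μ^(2)=7; μ^(3)=-15

((0, 0, 1, 0); (0, 0, 2, 2); (2, 1, 0, 0))


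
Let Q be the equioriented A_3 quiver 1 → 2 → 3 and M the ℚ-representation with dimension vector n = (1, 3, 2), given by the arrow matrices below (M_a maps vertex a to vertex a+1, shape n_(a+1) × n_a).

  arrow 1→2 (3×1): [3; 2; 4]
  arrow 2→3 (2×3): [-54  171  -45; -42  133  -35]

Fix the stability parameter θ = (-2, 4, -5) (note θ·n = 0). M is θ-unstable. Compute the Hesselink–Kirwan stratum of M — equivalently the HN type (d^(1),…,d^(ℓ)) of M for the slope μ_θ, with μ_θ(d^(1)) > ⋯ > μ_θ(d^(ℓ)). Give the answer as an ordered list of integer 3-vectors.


Barcode: M ≅ I[1,2], I[2,2], I[2,3], I[3,3]. HN layers by μ_θ (4 steps, strictly decreasing):
  μ^(1)=4; μ^(2)=-1/2; μ^(3)=-2; μ^(4)=-5

((0, 2, 0); (0, 1, 1); (1, 0, 0); (0, 0, 1))


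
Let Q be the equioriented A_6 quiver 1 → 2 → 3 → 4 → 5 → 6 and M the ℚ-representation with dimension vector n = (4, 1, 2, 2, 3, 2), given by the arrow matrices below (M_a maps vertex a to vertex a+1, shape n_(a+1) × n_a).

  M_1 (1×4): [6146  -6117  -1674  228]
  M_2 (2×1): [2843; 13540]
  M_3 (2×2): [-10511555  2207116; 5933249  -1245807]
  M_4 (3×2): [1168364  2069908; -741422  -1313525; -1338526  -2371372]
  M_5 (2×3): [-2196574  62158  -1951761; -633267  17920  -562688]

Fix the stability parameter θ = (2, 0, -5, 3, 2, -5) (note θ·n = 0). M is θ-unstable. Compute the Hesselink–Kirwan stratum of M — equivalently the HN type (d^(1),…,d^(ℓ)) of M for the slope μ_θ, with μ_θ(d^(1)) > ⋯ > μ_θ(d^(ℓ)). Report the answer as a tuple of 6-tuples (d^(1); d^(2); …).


Interval decomposition of M: I[1,1]^3, I[1,5], I[3,6], I[5,6].
HN type (ℓ=6): μ^(1)=5/2; μ^(2)=2; μ^(3)=0; μ^(4)=-1; μ^(5)=-3/2; μ^(6)=-5

((0, 0, 0, 1, 1, 0); (3, 0, 0, 0, 0, 0); (0, 0, 0, 1, 1, 1); (1, 1, 1, 0, 0, 0); (0, 0, 0, 0, 1, 1); (0, 0, 1, 0, 0, 0))


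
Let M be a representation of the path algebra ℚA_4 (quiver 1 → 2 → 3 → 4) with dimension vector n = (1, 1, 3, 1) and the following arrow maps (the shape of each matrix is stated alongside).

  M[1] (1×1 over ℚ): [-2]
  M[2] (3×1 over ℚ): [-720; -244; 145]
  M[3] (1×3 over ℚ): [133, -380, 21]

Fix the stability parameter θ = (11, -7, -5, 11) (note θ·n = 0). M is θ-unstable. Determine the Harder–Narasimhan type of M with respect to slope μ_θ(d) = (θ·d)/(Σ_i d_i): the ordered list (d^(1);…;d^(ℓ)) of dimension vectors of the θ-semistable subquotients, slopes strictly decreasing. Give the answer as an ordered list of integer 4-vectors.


Barcode: M ≅ I[1,4], I[3,3]^2. HN layers by μ_θ (3 steps, strictly decreasing):
  μ^(1)=11; μ^(2)=-1/3; μ^(3)=-5

((0, 0, 0, 1); (1, 1, 1, 0); (0, 0, 2, 0))


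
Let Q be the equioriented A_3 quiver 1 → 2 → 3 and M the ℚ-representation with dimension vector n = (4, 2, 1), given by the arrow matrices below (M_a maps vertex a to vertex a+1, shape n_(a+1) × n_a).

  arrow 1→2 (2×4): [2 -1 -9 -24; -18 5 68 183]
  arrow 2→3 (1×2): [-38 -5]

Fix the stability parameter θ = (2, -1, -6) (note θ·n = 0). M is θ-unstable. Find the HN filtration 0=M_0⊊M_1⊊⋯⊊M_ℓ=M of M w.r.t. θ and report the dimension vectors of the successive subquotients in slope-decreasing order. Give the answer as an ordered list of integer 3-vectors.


Via rank(M_{q-1}∘⋯∘M_p): M ≅ I[1,1]^2, I[1,2], I[1,3].
μ_θ-semistable layers: μ^(1)=2; μ^(2)=1/2; μ^(3)=-5/3

((2, 0, 0); (1, 1, 0); (1, 1, 1))


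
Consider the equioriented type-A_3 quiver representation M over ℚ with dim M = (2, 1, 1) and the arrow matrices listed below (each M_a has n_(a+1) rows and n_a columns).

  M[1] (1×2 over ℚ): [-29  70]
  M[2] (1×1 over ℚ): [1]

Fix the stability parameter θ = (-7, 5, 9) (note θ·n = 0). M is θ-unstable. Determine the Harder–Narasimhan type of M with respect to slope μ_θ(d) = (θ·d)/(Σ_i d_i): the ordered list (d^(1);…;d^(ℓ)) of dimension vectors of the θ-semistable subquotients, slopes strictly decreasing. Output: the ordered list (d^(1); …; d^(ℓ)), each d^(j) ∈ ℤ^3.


Barcode: M ≅ I[1,1], I[1,3]. HN layers by μ_θ (3 steps, strictly decreasing):
  μ^(1)=9; μ^(2)=5; μ^(3)=-7

((0, 0, 1); (0, 1, 0); (2, 0, 0))


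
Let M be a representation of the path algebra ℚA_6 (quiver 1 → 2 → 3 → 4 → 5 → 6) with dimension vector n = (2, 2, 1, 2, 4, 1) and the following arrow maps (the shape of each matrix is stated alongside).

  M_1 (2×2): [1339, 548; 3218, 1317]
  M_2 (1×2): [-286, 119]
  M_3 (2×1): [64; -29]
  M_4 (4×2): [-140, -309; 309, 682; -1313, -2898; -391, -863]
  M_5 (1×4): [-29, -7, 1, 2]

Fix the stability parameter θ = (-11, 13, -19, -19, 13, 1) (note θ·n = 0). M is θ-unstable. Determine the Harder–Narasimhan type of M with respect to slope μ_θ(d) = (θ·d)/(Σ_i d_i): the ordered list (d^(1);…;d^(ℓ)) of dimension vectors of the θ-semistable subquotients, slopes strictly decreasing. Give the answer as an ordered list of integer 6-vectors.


Interval decomposition of M: I[1,2], I[1,6], I[4,5], I[5,5]^2.
HN type (ℓ=5): μ^(1)=13; μ^(2)=7; μ^(3)=-25/3; μ^(4)=-11; μ^(5)=-19

((0, 1, 0, 0, 3, 0); (0, 0, 0, 0, 1, 1); (0, 1, 1, 1, 0, 0); (2, 0, 0, 0, 0, 0); (0, 0, 0, 1, 0, 0))
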